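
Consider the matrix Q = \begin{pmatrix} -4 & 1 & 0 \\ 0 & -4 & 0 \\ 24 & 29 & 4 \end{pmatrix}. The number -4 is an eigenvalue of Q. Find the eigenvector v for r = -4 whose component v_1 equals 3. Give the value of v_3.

Q + 4I = [[0, 1, 0], [0, 0, 0], [24, 29, 8]].
Solving (Q + 4I)v = 0 gives the eigenspace spanned by (3, 0, -9).
With v_1 = 3, v = (3, 0, -9), so v_3 = -9.

-9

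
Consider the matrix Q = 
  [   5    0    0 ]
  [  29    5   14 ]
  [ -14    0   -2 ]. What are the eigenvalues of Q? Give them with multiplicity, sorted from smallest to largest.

Characteristic polynomial: p(μ) = μ^3 - 8μ^2 + 5μ + 50 = (μ - 5)^2(μ + 2).
Roots (with multiplicity): -2, 5, 5.

-2, 5, 5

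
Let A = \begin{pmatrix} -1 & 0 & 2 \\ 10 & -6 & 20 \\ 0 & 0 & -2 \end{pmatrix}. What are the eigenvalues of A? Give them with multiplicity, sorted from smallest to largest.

Characteristic polynomial: p(λ) = λ^3 + 9λ^2 + 20λ + 12 = (λ + 1)(λ + 2)(λ + 6).
Roots (with multiplicity): -6, -2, -1.

-6, -2, -1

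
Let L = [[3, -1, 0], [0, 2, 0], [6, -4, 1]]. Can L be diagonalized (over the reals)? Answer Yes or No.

Characteristic polynomial: p(λ) = λ^3 - 6λ^2 + 11λ - 6 = (λ - 3)(λ - 2)(λ - 1).
All 3 eigenvalues are distinct, so L is diagonalizable.

Yes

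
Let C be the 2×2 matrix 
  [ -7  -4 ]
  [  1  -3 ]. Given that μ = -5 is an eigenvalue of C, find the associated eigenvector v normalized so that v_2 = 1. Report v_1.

C + 5I = [[-2, -4], [1, 2]].
Solving (C + 5I)v = 0 gives the eigenspace spanned by (-2, 1).
With v_2 = 1, v = (-2, 1), so v_1 = -2.

-2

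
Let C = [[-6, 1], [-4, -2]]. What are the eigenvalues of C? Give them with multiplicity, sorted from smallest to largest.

Characteristic polynomial: p(μ) = μ^2 + 8μ + 16 = (μ + 4)^2.
Roots (with multiplicity): -4, -4.

-4, -4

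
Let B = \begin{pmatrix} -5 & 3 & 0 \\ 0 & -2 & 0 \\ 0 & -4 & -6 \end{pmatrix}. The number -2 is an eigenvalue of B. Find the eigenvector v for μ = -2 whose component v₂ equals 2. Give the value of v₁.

2

B + 2I = [[-3, 3, 0], [0, 0, 0], [0, -4, -4]].
Solving (B + 2I)v = 0 gives the eigenspace spanned by (2, 2, -2).
With v₂ = 2, v = (2, 2, -2), so v₁ = 2.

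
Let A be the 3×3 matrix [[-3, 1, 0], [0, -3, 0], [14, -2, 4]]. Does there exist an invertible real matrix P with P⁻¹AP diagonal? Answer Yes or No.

No

Characteristic polynomial: p(t) = t^3 + 2t^2 - 15t - 36 = (t - 4)(t + 3)^2.
t = -3 has algebraic multiplicity 2; rank(A + 3I) = 2, so geometric multiplicity = 1.
Geometric multiplicity < algebraic multiplicity, so A is not diagonalizable.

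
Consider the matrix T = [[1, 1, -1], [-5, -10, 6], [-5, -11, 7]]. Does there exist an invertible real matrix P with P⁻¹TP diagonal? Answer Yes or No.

Characteristic polynomial: p(μ) = μ^3 + 2μ^2 - 7μ + 4 = (μ - 1)^2(μ + 4).
μ = 1 has algebraic multiplicity 2; rank(T − 1I) = 2, so geometric multiplicity = 1.
Geometric multiplicity < algebraic multiplicity, so T is not diagonalizable.

No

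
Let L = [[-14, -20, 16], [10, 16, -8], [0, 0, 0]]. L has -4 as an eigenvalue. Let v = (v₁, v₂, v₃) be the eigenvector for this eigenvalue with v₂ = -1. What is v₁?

2

L + 4I = [[-10, -20, 16], [10, 20, -8], [0, 0, 4]].
Solving (L + 4I)v = 0 gives the eigenspace spanned by (2, -1, 0).
With v₂ = -1, v = (2, -1, 0), so v₁ = 2.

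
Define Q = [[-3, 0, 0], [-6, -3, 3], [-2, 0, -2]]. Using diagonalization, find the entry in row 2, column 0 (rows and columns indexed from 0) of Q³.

Characteristic polynomial: s^3 + 8s^2 + 21s + 18 = (s + 2)(s + 3)^2, so the eigenvalues are -3, -3, -2.
s=-3: eigenvector (1, 1, 2).
s=-3: eigenvector (1, 0, 2).
s=-2: eigenvector (0, 3, 1).
P = [[1, 1, 0], [1, 0, 3], [2, 2, 1]], D = diag(-3, -3, -2), P⁻¹ = [[6, 1, -3], [-5, -1, 3], [-2, 0, 1]].
Q³ = P·diag(-27, -27, -8)·P⁻¹ = [[-27, 0, 0], [-114, -27, 57], [-38, 0, -8]].
The requested entry is -38.

-38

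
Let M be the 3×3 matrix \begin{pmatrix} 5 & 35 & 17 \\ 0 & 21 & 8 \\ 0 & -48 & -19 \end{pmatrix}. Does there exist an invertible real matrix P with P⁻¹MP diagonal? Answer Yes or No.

Characteristic polynomial: p(μ) = μ^3 - 7μ^2 - 5μ + 75 = (μ - 5)^2(μ + 3).
μ = 5 has algebraic multiplicity 2; rank(M − 5I) = 2, so geometric multiplicity = 1.
Geometric multiplicity < algebraic multiplicity, so M is not diagonalizable.

No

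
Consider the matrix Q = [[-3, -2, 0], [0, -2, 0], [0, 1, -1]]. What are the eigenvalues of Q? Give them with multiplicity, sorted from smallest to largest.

-3, -2, -1

Characteristic polynomial: p(s) = s^3 + 6s^2 + 11s + 6 = (s + 1)(s + 2)(s + 3).
Roots (with multiplicity): -3, -2, -1.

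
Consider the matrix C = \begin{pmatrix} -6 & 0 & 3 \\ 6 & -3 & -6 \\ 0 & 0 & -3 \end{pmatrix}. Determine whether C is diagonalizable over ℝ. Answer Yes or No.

Yes

Characteristic polynomial: p(r) = r^3 + 12r^2 + 45r + 54 = (r + 3)^2(r + 6).
r = -3 has algebraic multiplicity 2; rank(C + 3I) = 1, so geometric multiplicity = 2.
Every eigenvalue has geometric = algebraic multiplicity, so C is diagonalizable.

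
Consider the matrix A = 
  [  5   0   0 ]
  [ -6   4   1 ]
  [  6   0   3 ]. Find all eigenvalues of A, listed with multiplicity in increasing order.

Characteristic polynomial: p(μ) = μ^3 - 12μ^2 + 47μ - 60 = (μ - 5)(μ - 4)(μ - 3).
Roots (with multiplicity): 3, 4, 5.

3, 4, 5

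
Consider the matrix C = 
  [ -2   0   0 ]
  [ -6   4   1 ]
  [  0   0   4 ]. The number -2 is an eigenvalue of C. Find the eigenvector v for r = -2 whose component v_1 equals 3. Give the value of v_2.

C + 2I = [[0, 0, 0], [-6, 6, 1], [0, 0, 6]].
Solving (C + 2I)v = 0 gives the eigenspace spanned by (3, 3, 0).
With v_1 = 3, v = (3, 3, 0), so v_2 = 3.

3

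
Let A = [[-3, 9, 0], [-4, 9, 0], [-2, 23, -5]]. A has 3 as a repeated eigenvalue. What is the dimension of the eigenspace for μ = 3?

A − 3I = [[-6, 9, 0], [-4, 6, 0], [-2, 23, -8]].
This matrix has rank 2, so its null space has dimension 3 − 2 = 1.

1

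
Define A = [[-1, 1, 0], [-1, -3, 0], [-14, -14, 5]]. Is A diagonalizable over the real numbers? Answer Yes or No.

Characteristic polynomial: p(r) = r^3 - r^2 - 16r - 20 = (r - 5)(r + 2)^2.
r = -2 has algebraic multiplicity 2; rank(A + 2I) = 2, so geometric multiplicity = 1.
Geometric multiplicity < algebraic multiplicity, so A is not diagonalizable.

No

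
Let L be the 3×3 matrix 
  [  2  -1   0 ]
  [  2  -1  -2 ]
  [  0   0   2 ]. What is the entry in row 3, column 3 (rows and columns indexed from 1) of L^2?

4

Characteristic polynomial: s^3 - 3s^2 + 2s = s(s - 2)(s - 1), so the eigenvalues are 0, 1, 2.
s=0: eigenvector (-1, -2, 0).
s=2: eigenvector (1, 0, 1).
s=1: eigenvector (1, 1, 0).
P = [[-1, 1, 1], [-2, 0, 1], [0, 1, 0]], D = diag(0, 2, 1), P⁻¹ = [[1, -1, -1], [0, 0, 1], [2, -1, -2]].
L² = P·diag(0, 4, 1)·P⁻¹ = [[2, -1, 2], [2, -1, -2], [0, 0, 4]].
The requested entry is 4.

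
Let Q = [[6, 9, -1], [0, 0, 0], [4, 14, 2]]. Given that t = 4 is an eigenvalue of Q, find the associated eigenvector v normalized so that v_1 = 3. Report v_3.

6

Q − 4I = [[2, 9, -1], [0, -4, 0], [4, 14, -2]].
Solving (Q − 4I)v = 0 gives the eigenspace spanned by (3, 0, 6).
With v_1 = 3, v = (3, 0, 6), so v_3 = 6.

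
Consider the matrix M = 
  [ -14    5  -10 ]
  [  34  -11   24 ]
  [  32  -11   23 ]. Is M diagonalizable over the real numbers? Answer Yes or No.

No

Characteristic polynomial: p(r) = r^3 + 2r^2 - 7r + 4 = (r - 1)^2(r + 4).
r = 1 has algebraic multiplicity 2; rank(M − 1I) = 2, so geometric multiplicity = 1.
Geometric multiplicity < algebraic multiplicity, so M is not diagonalizable.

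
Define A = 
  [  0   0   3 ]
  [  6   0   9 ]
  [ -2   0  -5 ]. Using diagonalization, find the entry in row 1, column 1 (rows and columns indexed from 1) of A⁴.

-114

Characteristic polynomial: μ^3 + 5μ^2 + 6μ = μ(μ + 2)(μ + 3), so the eigenvalues are -3, -2, 0.
μ=0: eigenvector (0, 1, 0).
μ=-3: eigenvector (1, 1, -1).
μ=-2: eigenvector (3, 0, -2).
P = [[0, 1, 3], [1, 1, 0], [0, -1, -2]], D = diag(0, -3, -2), P⁻¹ = [[2, 1, 3], [-2, 0, -3], [1, 0, 1]].
A⁴ = P·diag(0, 81, 16)·P⁻¹ = [[-114, 0, -195], [-162, 0, -243], [130, 0, 211]].
The requested entry is -114.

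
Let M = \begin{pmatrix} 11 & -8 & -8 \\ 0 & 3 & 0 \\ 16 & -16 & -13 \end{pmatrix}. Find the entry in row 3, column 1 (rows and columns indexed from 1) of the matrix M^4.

Characteristic polynomial: t^3 - t^2 - 21t + 45 = (t - 3)^2(t + 5), so the eigenvalues are -5, 3, 3.
t=-5: eigenvector (1, 0, 2).
t=3: eigenvector (0, 1, -1).
t=3: eigenvector (-1, 0, -1).
P = [[1, 0, -1], [0, 1, 0], [2, -1, -1]], D = diag(-5, 3, 3), P⁻¹ = [[-1, 1, 1], [0, 1, 0], [-2, 1, 1]].
M⁴ = P·diag(625, 81, 81)·P⁻¹ = [[-463, 544, 544], [0, 81, 0], [-1088, 1088, 1169]].
The requested entry is -1088.

-1088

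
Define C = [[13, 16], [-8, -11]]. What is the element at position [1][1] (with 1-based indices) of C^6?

Characteristic polynomial: s^2 - 2s - 15 = (s - 5)(s + 3), so the eigenvalues are -3, 5.
s=-3: eigenvector (1, -1).
s=5: eigenvector (2, -1).
P = [[1, 2], [-1, -1]], D = diag(-3, 5), P⁻¹ = [[-1, -2], [1, 1]].
C⁶ = P·diag(729, 15625)·P⁻¹ = [[30521, 29792], [-14896, -14167]].
The requested entry is 30521.

30521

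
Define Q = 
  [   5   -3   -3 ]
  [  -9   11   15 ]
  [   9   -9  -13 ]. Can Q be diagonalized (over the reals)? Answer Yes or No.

Yes

Characteristic polynomial: p(t) = t^3 - 3t^2 - 18t + 40 = (t - 5)(t - 2)(t + 4).
All 3 eigenvalues are distinct, so Q is diagonalizable.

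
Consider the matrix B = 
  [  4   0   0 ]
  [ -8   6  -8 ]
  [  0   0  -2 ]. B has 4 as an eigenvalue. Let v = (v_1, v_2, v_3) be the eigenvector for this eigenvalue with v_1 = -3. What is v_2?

-12

B − 4I = [[0, 0, 0], [-8, 2, -8], [0, 0, -6]].
Solving (B − 4I)v = 0 gives the eigenspace spanned by (-3, -12, 0).
With v_1 = -3, v = (-3, -12, 0), so v_2 = -12.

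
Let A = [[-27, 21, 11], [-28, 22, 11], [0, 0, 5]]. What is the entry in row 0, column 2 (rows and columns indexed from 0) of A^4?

-671

Characteristic polynomial: s^3 - 31s + 30 = (s - 5)(s - 1)(s + 6), so the eigenvalues are -6, 1, 5.
s=-6: eigenvector (1, 1, 0).
s=1: eigenvector (3, 4, 0).
s=5: eigenvector (1, 1, 1).
P = [[1, 3, 1], [1, 4, 1], [0, 0, 1]], D = diag(-6, 1, 5), P⁻¹ = [[4, -3, -1], [-1, 1, 0], [0, 0, 1]].
A⁴ = P·diag(1296, 1, 625)·P⁻¹ = [[5181, -3885, -671], [5180, -3884, -671], [0, 0, 625]].
The requested entry is -671.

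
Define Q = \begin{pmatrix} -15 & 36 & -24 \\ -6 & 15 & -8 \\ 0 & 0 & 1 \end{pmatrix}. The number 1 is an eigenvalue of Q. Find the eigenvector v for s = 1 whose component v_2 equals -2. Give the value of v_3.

Q − 1I = [[-16, 36, -24], [-6, 14, -8], [0, 0, 0]].
Solving (Q − 1I)v = 0 gives the eigenspace spanned by (-6, -2, 1).
With v_2 = -2, v = (-6, -2, 1), so v_3 = 1.

1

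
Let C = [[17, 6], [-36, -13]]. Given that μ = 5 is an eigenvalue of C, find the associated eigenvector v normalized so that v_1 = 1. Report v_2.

C − 5I = [[12, 6], [-36, -18]].
Solving (C − 5I)v = 0 gives the eigenspace spanned by (1, -2).
With v_1 = 1, v = (1, -2), so v_2 = -2.

-2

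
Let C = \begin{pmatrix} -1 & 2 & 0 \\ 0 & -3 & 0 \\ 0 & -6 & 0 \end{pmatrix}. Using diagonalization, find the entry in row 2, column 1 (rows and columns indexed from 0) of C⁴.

Characteristic polynomial: r^3 + 4r^2 + 3r = r(r + 1)(r + 3), so the eigenvalues are -3, -1, 0.
r=0: eigenvector (0, 0, 1).
r=-3: eigenvector (-1, 1, 2).
r=-1: eigenvector (1, 0, 0).
P = [[0, -1, 1], [0, 1, 0], [1, 2, 0]], D = diag(0, -3, -1), P⁻¹ = [[0, -2, 1], [0, 1, 0], [1, 1, 0]].
C⁴ = P·diag(0, 81, 1)·P⁻¹ = [[1, -80, 0], [0, 81, 0], [0, 162, 0]].
The requested entry is 162.

162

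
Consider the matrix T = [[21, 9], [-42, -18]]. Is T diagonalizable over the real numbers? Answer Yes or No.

Characteristic polynomial: p(λ) = λ^2 - 3λ = λ(λ - 3).
All 2 eigenvalues are distinct, so T is diagonalizable.

Yes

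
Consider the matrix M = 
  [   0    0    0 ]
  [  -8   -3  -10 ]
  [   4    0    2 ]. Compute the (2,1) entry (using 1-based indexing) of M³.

Characteristic polynomial: μ^3 + μ^2 - 6μ = μ(μ - 2)(μ + 3), so the eigenvalues are -3, 0, 2.
μ=0: eigenvector (1, 4, -2).
μ=2: eigenvector (0, -2, 1).
μ=-3: eigenvector (0, 1, 0).
P = [[1, 0, 0], [4, -2, 1], [-2, 1, 0]], D = diag(0, 2, -3), P⁻¹ = [[1, 0, 0], [2, 0, 1], [0, 1, 2]].
M³ = P·diag(0, 8, -27)·P⁻¹ = [[0, 0, 0], [-32, -27, -70], [16, 0, 8]].
The requested entry is -32.

-32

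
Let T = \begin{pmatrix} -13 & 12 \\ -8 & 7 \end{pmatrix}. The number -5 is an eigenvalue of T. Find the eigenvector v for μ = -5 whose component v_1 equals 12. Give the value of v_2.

8

T + 5I = [[-8, 12], [-8, 12]].
Solving (T + 5I)v = 0 gives the eigenspace spanned by (12, 8).
With v_1 = 12, v = (12, 8), so v_2 = 8.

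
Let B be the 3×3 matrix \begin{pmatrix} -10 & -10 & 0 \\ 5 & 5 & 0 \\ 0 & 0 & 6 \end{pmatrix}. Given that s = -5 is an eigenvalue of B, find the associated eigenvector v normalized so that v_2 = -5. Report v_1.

10

B + 5I = [[-5, -10, 0], [5, 10, 0], [0, 0, 11]].
Solving (B + 5I)v = 0 gives the eigenspace spanned by (10, -5, 0).
With v_2 = -5, v = (10, -5, 0), so v_1 = 10.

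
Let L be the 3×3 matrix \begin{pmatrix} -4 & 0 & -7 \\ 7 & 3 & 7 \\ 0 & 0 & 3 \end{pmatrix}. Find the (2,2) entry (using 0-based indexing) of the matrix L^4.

81

Characteristic polynomial: λ^3 - 2λ^2 - 15λ + 36 = (λ - 3)^2(λ + 4), so the eigenvalues are -4, 3, 3.
λ=-4: eigenvector (1, -1, 0).
λ=3: eigenvector (0, 1, 0).
λ=3: eigenvector (-1, -1, 1).
P = [[1, 0, -1], [-1, 1, -1], [0, 0, 1]], D = diag(-4, 3, 3), P⁻¹ = [[1, 0, 1], [1, 1, 2], [0, 0, 1]].
L⁴ = P·diag(256, 81, 81)·P⁻¹ = [[256, 0, 175], [-175, 81, -175], [0, 0, 81]].
The requested entry is 81.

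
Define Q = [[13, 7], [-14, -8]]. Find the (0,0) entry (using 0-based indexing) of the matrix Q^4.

Characteristic polynomial: t^2 - 5t - 6 = (t - 6)(t + 1), so the eigenvalues are -1, 6.
t=-1: eigenvector (-1, 2).
t=6: eigenvector (1, -1).
P = [[-1, 1], [2, -1]], D = diag(-1, 6), P⁻¹ = [[1, 1], [2, 1]].
Q⁴ = P·diag(1, 1296)·P⁻¹ = [[2591, 1295], [-2590, -1294]].
The requested entry is 2591.

2591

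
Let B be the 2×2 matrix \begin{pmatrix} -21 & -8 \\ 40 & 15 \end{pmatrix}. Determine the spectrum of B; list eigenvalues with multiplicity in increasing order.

-5, -1

Characteristic polynomial: p(λ) = λ^2 + 6λ + 5 = (λ + 1)(λ + 5).
Roots (with multiplicity): -5, -1.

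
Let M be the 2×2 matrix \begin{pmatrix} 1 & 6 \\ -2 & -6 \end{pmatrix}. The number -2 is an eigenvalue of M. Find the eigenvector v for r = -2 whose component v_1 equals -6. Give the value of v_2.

M + 2I = [[3, 6], [-2, -4]].
Solving (M + 2I)v = 0 gives the eigenspace spanned by (-6, 3).
With v_1 = -6, v = (-6, 3), so v_2 = 3.

3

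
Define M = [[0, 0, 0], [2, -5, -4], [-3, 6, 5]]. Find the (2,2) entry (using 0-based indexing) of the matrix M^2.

1

Characteristic polynomial: μ^3 - μ = μ(μ - 1)(μ + 1), so the eigenvalues are -1, 0, 1.
μ=0: eigenvector (1, -2, 3).
μ=-1: eigenvector (0, 1, -1).
μ=1: eigenvector (0, -2, 3).
P = [[1, 0, 0], [-2, 1, -2], [3, -1, 3]], D = diag(0, -1, 1), P⁻¹ = [[1, 0, 0], [0, 3, 2], [-1, 1, 1]].
M² = P·diag(0, 1, 1)·P⁻¹ = [[0, 0, 0], [2, 1, 0], [-3, 0, 1]].
The requested entry is 1.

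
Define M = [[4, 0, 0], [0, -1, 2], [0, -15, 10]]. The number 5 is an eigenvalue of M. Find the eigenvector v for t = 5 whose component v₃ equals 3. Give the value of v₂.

M − 5I = [[-1, 0, 0], [0, -6, 2], [0, -15, 5]].
Solving (M − 5I)v = 0 gives the eigenspace spanned by (0, 1, 3).
With v₃ = 3, v = (0, 1, 3), so v₂ = 1.

1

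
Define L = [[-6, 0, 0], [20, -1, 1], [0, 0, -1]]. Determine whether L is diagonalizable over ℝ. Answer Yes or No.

Characteristic polynomial: p(t) = t^3 + 8t^2 + 13t + 6 = (t + 1)^2(t + 6).
t = -1 has algebraic multiplicity 2; rank(L + 1I) = 2, so geometric multiplicity = 1.
Geometric multiplicity < algebraic multiplicity, so L is not diagonalizable.

No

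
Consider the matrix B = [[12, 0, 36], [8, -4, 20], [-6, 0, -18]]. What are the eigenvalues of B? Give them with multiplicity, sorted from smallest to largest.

Characteristic polynomial: p(r) = r^3 + 10r^2 + 24r = r(r + 4)(r + 6).
Roots (with multiplicity): -6, -4, 0.

-6, -4, 0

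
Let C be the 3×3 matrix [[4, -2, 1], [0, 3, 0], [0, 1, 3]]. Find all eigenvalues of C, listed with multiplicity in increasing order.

Characteristic polynomial: p(r) = r^3 - 10r^2 + 33r - 36 = (r - 4)(r - 3)^2.
Roots (with multiplicity): 3, 3, 4.

3, 3, 4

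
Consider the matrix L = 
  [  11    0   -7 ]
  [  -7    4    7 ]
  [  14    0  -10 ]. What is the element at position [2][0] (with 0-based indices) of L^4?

Characteristic polynomial: s^3 - 5s^2 - 8s + 48 = (s - 4)^2(s + 3), so the eigenvalues are -3, 4, 4.
s=-3: eigenvector (1, -1, 2).
s=4: eigenvector (-2, 1, -2).
s=4: eigenvector (1, 0, 1).
P = [[1, -2, 1], [-1, 1, 0], [2, -2, 1]], D = diag(-3, 4, 4), P⁻¹ = [[-1, 0, 1], [-1, 1, 1], [0, 2, 1]].
L⁴ = P·diag(81, 256, 256)·P⁻¹ = [[431, 0, -175], [-175, 256, 175], [350, 0, -94]].
The requested entry is 350.

350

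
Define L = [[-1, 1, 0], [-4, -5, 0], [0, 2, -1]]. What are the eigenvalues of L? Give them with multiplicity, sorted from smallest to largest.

Characteristic polynomial: p(r) = r^3 + 7r^2 + 15r + 9 = (r + 1)(r + 3)^2.
Roots (with multiplicity): -3, -3, -1.

-3, -3, -1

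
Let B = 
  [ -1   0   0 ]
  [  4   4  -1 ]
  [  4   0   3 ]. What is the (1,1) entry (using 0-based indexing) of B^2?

Characteristic polynomial: λ^3 - 6λ^2 + 5λ + 12 = (λ - 4)(λ - 3)(λ + 1), so the eigenvalues are -1, 3, 4.
λ=3: eigenvector (0, 1, 1).
λ=4: eigenvector (0, 1, 0).
λ=-1: eigenvector (1, -1, -1).
P = [[0, 0, 1], [1, 1, -1], [1, 0, -1]], D = diag(3, 4, -1), P⁻¹ = [[1, 0, 1], [0, 1, -1], [1, 0, 0]].
B² = P·diag(9, 16, 1)·P⁻¹ = [[1, 0, 0], [8, 16, -7], [8, 0, 9]].
The requested entry is 16.

16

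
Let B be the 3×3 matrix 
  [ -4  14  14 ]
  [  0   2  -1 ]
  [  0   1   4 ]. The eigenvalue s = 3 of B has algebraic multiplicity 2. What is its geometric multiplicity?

1

B − 3I = [[-7, 14, 14], [0, -1, -1], [0, 1, 1]].
This matrix has rank 2, so its null space has dimension 3 − 2 = 1.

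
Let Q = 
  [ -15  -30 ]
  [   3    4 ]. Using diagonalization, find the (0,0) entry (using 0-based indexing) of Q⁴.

Characteristic polynomial: μ^2 + 11μ + 30 = (μ + 5)(μ + 6), so the eigenvalues are -6, -5.
μ=-6: eigenvector (10, -3).
μ=-5: eigenvector (-3, 1).
P = [[10, -3], [-3, 1]], D = diag(-6, -5), P⁻¹ = [[1, 3], [3, 10]].
Q⁴ = P·diag(1296, 625)·P⁻¹ = [[7335, 20130], [-2013, -5414]].
The requested entry is 7335.

7335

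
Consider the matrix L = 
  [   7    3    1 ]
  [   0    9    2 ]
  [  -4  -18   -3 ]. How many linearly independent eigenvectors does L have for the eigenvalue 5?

L − 5I = [[2, 3, 1], [0, 4, 2], [-4, -18, -8]].
This matrix has rank 2, so its null space has dimension 3 − 2 = 1.

1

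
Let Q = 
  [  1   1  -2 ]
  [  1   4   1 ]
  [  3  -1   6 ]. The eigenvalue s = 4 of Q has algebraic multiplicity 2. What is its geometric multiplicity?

Q − 4I = [[-3, 1, -2], [1, 0, 1], [3, -1, 2]].
This matrix has rank 2, so its null space has dimension 3 − 2 = 1.

1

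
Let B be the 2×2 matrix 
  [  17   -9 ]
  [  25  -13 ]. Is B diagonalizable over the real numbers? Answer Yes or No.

Characteristic polynomial: p(μ) = μ^2 - 4μ + 4 = (μ - 2)^2.
μ = 2 has algebraic multiplicity 2; rank(B − 2I) = 1, so geometric multiplicity = 1.
Geometric multiplicity < algebraic multiplicity, so B is not diagonalizable.

No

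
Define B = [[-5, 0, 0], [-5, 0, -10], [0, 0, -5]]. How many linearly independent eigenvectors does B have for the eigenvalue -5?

B + 5I = [[0, 0, 0], [-5, 5, -10], [0, 0, 0]].
This matrix has rank 1, so its null space has dimension 3 − 1 = 2.

2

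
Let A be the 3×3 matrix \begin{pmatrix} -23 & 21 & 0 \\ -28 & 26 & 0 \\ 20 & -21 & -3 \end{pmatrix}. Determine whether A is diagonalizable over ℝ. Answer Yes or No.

Yes

Characteristic polynomial: p(s) = s^3 - 19s - 30 = (s - 5)(s + 2)(s + 3).
All 3 eigenvalues are distinct, so A is diagonalizable.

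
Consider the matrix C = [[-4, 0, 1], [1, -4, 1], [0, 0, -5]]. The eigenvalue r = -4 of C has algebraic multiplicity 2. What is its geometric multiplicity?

C + 4I = [[0, 0, 1], [1, 0, 1], [0, 0, -1]].
This matrix has rank 2, so its null space has dimension 3 − 2 = 1.

1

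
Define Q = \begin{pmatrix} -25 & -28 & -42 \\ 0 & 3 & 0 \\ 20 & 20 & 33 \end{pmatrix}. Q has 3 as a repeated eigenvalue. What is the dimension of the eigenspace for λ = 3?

2

Q − 3I = [[-28, -28, -42], [0, 0, 0], [20, 20, 30]].
This matrix has rank 1, so its null space has dimension 3 − 1 = 2.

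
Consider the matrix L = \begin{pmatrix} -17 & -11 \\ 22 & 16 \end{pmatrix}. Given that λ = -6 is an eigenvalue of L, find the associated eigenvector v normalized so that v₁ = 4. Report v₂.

-4

L + 6I = [[-11, -11], [22, 22]].
Solving (L + 6I)v = 0 gives the eigenspace spanned by (4, -4).
With v₁ = 4, v = (4, -4), so v₂ = -4.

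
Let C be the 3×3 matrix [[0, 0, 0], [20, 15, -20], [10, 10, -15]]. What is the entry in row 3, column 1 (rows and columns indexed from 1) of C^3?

250

Characteristic polynomial: λ^3 - 25λ = λ(λ - 5)(λ + 5), so the eigenvalues are -5, 0, 5.
λ=-5: eigenvector (0, -1, -1).
λ=0: eigenvector (1, -4, -2).
λ=5: eigenvector (0, 2, 1).
P = [[0, 1, 0], [-1, -4, 2], [-1, -2, 1]], D = diag(-5, 0, 5), P⁻¹ = [[0, 1, -2], [1, 0, 0], [2, 1, -1]].
C³ = P·diag(-125, 0, 125)·P⁻¹ = [[0, 0, 0], [500, 375, -500], [250, 250, -375]].
The requested entry is 250.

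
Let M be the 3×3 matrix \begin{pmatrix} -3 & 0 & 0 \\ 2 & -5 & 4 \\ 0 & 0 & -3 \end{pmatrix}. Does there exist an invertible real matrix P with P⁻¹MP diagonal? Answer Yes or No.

Characteristic polynomial: p(t) = t^3 + 11t^2 + 39t + 45 = (t + 3)^2(t + 5).
t = -3 has algebraic multiplicity 2; rank(M + 3I) = 1, so geometric multiplicity = 2.
Every eigenvalue has geometric = algebraic multiplicity, so M is diagonalizable.

Yes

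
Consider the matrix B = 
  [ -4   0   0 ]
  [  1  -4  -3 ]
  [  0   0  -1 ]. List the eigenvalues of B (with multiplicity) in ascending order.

-4, -4, -1

Characteristic polynomial: p(t) = t^3 + 9t^2 + 24t + 16 = (t + 1)(t + 4)^2.
Roots (with multiplicity): -4, -4, -1.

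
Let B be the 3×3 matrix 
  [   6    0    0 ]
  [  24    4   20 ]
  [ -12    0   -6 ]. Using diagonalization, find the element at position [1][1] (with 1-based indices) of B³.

Characteristic polynomial: s^3 - 4s^2 - 36s + 144 = (s - 6)(s - 4)(s + 6), so the eigenvalues are -6, 4, 6.
s=4: eigenvector (0, 1, 0).
s=6: eigenvector (1, 2, -1).
s=-6: eigenvector (0, -2, 1).
P = [[0, 1, 0], [1, 2, -2], [0, -1, 1]], D = diag(4, 6, -6), P⁻¹ = [[0, 1, 2], [1, 0, 0], [1, 0, 1]].
B³ = P·diag(64, 216, -216)·P⁻¹ = [[216, 0, 0], [864, 64, 560], [-432, 0, -216]].
The requested entry is 216.

216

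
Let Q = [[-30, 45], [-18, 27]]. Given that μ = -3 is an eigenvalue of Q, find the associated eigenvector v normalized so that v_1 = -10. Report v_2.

-6

Q + 3I = [[-27, 45], [-18, 30]].
Solving (Q + 3I)v = 0 gives the eigenspace spanned by (-10, -6).
With v_1 = -10, v = (-10, -6), so v_2 = -6.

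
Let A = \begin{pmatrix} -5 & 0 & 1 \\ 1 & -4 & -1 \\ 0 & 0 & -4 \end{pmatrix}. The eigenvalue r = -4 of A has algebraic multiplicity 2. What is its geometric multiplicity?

A + 4I = [[-1, 0, 1], [1, 0, -1], [0, 0, 0]].
This matrix has rank 1, so its null space has dimension 3 − 1 = 2.

2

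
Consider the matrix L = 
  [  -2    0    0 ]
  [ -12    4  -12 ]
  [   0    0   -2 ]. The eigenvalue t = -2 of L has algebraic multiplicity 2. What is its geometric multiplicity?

2

L + 2I = [[0, 0, 0], [-12, 6, -12], [0, 0, 0]].
This matrix has rank 1, so its null space has dimension 3 − 1 = 2.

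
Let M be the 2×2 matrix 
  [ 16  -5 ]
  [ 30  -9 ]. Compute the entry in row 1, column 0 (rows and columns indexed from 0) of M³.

Characteristic polynomial: s^2 - 7s + 6 = (s - 6)(s - 1), so the eigenvalues are 1, 6.
s=1: eigenvector (1, 3).
s=6: eigenvector (1, 2).
P = [[1, 1], [3, 2]], D = diag(1, 6), P⁻¹ = [[-2, 1], [3, -1]].
M³ = P·diag(1, 216)·P⁻¹ = [[646, -215], [1290, -429]].
The requested entry is 1290.

1290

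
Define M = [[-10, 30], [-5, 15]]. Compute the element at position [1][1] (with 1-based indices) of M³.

Characteristic polynomial: s^2 - 5s = s(s - 5), so the eigenvalues are 0, 5.
s=0: eigenvector (3, 1).
s=5: eigenvector (2, 1).
P = [[3, 2], [1, 1]], D = diag(0, 5), P⁻¹ = [[1, -2], [-1, 3]].
M³ = P·diag(0, 125)·P⁻¹ = [[-250, 750], [-125, 375]].
The requested entry is -250.

-250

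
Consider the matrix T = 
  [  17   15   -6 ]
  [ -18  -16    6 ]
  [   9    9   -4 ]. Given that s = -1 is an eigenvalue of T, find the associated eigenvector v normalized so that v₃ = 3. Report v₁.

1

T + 1I = [[18, 15, -6], [-18, -15, 6], [9, 9, -3]].
Solving (T + 1I)v = 0 gives the eigenspace spanned by (1, 0, 3).
With v₃ = 3, v = (1, 0, 3), so v₁ = 1.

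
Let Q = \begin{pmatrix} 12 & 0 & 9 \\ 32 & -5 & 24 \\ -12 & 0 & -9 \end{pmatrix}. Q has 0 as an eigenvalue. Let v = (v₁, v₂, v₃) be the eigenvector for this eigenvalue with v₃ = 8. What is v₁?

Q = [[12, 0, 9], [32, -5, 24], [-12, 0, -9]].
Solving (Q)v = 0 gives the eigenspace spanned by (-6, 0, 8).
With v₃ = 8, v = (-6, 0, 8), so v₁ = -6.

-6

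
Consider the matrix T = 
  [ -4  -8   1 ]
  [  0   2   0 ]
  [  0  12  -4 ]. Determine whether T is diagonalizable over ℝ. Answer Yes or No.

No

Characteristic polynomial: p(r) = r^3 + 6r^2 - 32 = (r - 2)(r + 4)^2.
r = -4 has algebraic multiplicity 2; rank(T + 4I) = 2, so geometric multiplicity = 1.
Geometric multiplicity < algebraic multiplicity, so T is not diagonalizable.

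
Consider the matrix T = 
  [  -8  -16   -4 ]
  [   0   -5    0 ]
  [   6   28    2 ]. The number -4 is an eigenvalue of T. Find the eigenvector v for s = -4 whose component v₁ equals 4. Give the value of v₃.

T + 4I = [[-4, -16, -4], [0, -1, 0], [6, 28, 6]].
Solving (T + 4I)v = 0 gives the eigenspace spanned by (4, 0, -4).
With v₁ = 4, v = (4, 0, -4), so v₃ = -4.

-4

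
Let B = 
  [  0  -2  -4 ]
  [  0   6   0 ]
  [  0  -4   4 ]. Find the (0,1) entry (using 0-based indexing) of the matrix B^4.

Characteristic polynomial: s^3 - 10s^2 + 24s = s(s - 6)(s - 4), so the eigenvalues are 0, 4, 6.
s=4: eigenvector (1, 0, -1).
s=6: eigenvector (1, 1, -2).
s=0: eigenvector (1, 0, 0).
P = [[1, 1, 1], [0, 1, 0], [-1, -2, 0]], D = diag(4, 6, 0), P⁻¹ = [[0, -2, -1], [0, 1, 0], [1, 1, 1]].
B⁴ = P·diag(256, 1296, 0)·P⁻¹ = [[0, 784, -256], [0, 1296, 0], [0, -2080, 256]].
The requested entry is 784.

784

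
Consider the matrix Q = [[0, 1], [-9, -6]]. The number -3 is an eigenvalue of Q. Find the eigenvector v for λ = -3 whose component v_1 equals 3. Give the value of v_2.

Q + 3I = [[3, 1], [-9, -3]].
Solving (Q + 3I)v = 0 gives the eigenspace spanned by (3, -9).
With v_1 = 3, v = (3, -9), so v_2 = -9.

-9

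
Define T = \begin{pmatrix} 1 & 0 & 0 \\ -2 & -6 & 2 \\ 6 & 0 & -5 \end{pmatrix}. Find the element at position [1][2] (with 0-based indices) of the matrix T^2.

-22

Characteristic polynomial: λ^3 + 10λ^2 + 19λ - 30 = (λ - 1)(λ + 5)(λ + 6), so the eigenvalues are -6, -5, 1.
λ=1: eigenvector (1, 0, 1).
λ=-6: eigenvector (0, 1, 0).
λ=-5: eigenvector (0, 2, 1).
P = [[1, 0, 0], [0, 1, 2], [1, 0, 1]], D = diag(1, -6, -5), P⁻¹ = [[1, 0, 0], [2, 1, -2], [-1, 0, 1]].
T² = P·diag(1, 36, 25)·P⁻¹ = [[1, 0, 0], [22, 36, -22], [-24, 0, 25]].
The requested entry is -22.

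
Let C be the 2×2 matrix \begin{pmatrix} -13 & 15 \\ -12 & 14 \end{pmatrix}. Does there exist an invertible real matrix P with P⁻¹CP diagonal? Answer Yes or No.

Characteristic polynomial: p(t) = t^2 - t - 2 = (t - 2)(t + 1).
All 2 eigenvalues are distinct, so C is diagonalizable.

Yes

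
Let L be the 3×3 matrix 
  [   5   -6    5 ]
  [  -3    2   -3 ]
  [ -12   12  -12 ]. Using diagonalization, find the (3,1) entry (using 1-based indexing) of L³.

-192

Characteristic polynomial: μ^3 + 5μ^2 + 4μ = μ(μ + 1)(μ + 4), so the eigenvalues are -4, -1, 0.
μ=-4: eigenvector (-1, 1, 3).
μ=-1: eigenvector (1, 1, 0).
μ=0: eigenvector (1, 0, -1).
P = [[-1, 1, 1], [1, 1, 0], [3, 0, -1]], D = diag(-4, -1, 0), P⁻¹ = [[1, -1, 1], [-1, 2, -1], [3, -3, 2]].
L³ = P·diag(-64, -1, 0)·P⁻¹ = [[65, -66, 65], [-63, 62, -63], [-192, 192, -192]].
The requested entry is -192.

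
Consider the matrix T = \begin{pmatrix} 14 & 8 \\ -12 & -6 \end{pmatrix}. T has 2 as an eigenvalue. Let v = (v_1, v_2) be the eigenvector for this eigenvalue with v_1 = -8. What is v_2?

12

T − 2I = [[12, 8], [-12, -8]].
Solving (T − 2I)v = 0 gives the eigenspace spanned by (-8, 12).
With v_1 = -8, v = (-8, 12), so v_2 = 12.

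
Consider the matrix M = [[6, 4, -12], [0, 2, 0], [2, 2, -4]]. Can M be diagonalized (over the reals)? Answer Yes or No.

Yes

Characteristic polynomial: p(λ) = λ^3 - 4λ^2 + 4λ = λ(λ - 2)^2.
λ = 2 has algebraic multiplicity 2; rank(M − 2I) = 1, so geometric multiplicity = 2.
Every eigenvalue has geometric = algebraic multiplicity, so M is diagonalizable.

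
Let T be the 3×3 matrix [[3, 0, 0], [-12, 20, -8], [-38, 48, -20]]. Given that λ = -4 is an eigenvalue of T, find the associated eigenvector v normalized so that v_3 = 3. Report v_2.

T + 4I = [[7, 0, 0], [-12, 24, -8], [-38, 48, -16]].
Solving (T + 4I)v = 0 gives the eigenspace spanned by (0, 1, 3).
With v_3 = 3, v = (0, 1, 3), so v_2 = 1.

1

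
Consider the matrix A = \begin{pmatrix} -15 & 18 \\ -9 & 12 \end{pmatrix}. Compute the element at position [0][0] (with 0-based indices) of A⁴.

2511

Characteristic polynomial: s^2 + 3s - 18 = (s - 3)(s + 6), so the eigenvalues are -6, 3.
s=-6: eigenvector (2, 1).
s=3: eigenvector (-1, -1).
P = [[2, -1], [1, -1]], D = diag(-6, 3), P⁻¹ = [[1, -1], [1, -2]].
A⁴ = P·diag(1296, 81)·P⁻¹ = [[2511, -2430], [1215, -1134]].
The requested entry is 2511.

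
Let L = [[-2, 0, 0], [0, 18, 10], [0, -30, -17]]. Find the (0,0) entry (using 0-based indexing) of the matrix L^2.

Characteristic polynomial: t^3 + t^2 - 8t - 12 = (t - 3)(t + 2)^2, so the eigenvalues are -2, -2, 3.
t=-2: eigenvector (1, 0, 0).
t=3: eigenvector (0, 2, -3).
t=-2: eigenvector (0, 1, -2).
P = [[1, 0, 0], [0, 2, 1], [0, -3, -2]], D = diag(-2, 3, -2), P⁻¹ = [[1, 0, 0], [0, 2, 1], [0, -3, -2]].
L² = P·diag(4, 9, 4)·P⁻¹ = [[4, 0, 0], [0, 24, 10], [0, -30, -11]].
The requested entry is 4.

4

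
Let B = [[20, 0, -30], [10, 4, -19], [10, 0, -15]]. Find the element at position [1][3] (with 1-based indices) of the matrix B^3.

-750

Characteristic polynomial: μ^3 - 9μ^2 + 20μ = μ(μ - 5)(μ - 4), so the eigenvalues are 0, 4, 5.
μ=0: eigenvector (-3, -2, -2).
μ=5: eigenvector (2, 1, 1).
μ=4: eigenvector (0, 1, 0).
P = [[-3, 2, 0], [-2, 1, 1], [-2, 1, 0]], D = diag(0, 5, 4), P⁻¹ = [[1, 0, -2], [2, 0, -3], [0, 1, -1]].
B³ = P·diag(0, 125, 64)·P⁻¹ = [[500, 0, -750], [250, 64, -439], [250, 0, -375]].
The requested entry is -750.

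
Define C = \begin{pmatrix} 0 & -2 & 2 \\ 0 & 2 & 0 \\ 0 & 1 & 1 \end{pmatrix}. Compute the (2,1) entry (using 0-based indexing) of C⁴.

15

Characteristic polynomial: r^3 - 3r^2 + 2r = r(r - 2)(r - 1), so the eigenvalues are 0, 1, 2.
r=0: eigenvector (1, 0, 0).
r=2: eigenvector (0, 1, 1).
r=1: eigenvector (2, 0, 1).
P = [[1, 0, 2], [0, 1, 0], [0, 1, 1]], D = diag(0, 2, 1), P⁻¹ = [[1, 2, -2], [0, 1, 0], [0, -1, 1]].
C⁴ = P·diag(0, 16, 1)·P⁻¹ = [[0, -2, 2], [0, 16, 0], [0, 15, 1]].
The requested entry is 15.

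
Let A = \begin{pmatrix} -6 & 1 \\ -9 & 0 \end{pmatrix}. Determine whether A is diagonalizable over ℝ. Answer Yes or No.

No

Characteristic polynomial: p(μ) = μ^2 + 6μ + 9 = (μ + 3)^2.
μ = -3 has algebraic multiplicity 2; rank(A + 3I) = 1, so geometric multiplicity = 1.
Geometric multiplicity < algebraic multiplicity, so A is not diagonalizable.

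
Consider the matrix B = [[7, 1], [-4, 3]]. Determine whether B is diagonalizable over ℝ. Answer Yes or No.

No

Characteristic polynomial: p(μ) = μ^2 - 10μ + 25 = (μ - 5)^2.
μ = 5 has algebraic multiplicity 2; rank(B − 5I) = 1, so geometric multiplicity = 1.
Geometric multiplicity < algebraic multiplicity, so B is not diagonalizable.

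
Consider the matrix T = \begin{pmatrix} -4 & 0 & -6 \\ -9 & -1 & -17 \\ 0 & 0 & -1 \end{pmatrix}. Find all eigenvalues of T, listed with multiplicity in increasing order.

-4, -1, -1

Characteristic polynomial: p(r) = r^3 + 6r^2 + 9r + 4 = (r + 1)^2(r + 4).
Roots (with multiplicity): -4, -1, -1.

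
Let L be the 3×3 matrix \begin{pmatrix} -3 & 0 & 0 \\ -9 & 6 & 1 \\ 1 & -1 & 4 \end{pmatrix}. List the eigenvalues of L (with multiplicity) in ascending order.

-3, 5, 5

Characteristic polynomial: p(t) = t^3 - 7t^2 - 5t + 75 = (t - 5)^2(t + 3).
Roots (with multiplicity): -3, 5, 5.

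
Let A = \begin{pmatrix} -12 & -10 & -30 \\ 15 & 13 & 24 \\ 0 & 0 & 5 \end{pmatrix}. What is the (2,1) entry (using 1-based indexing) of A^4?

195

Characteristic polynomial: μ^3 - 6μ^2 - μ + 30 = (μ - 5)(μ - 3)(μ + 2), so the eigenvalues are -2, 3, 5.
μ=-2: eigenvector (1, -1, 0).
μ=3: eigenvector (-2, 3, 0).
μ=5: eigenvector (0, -3, 1).
P = [[1, -2, 0], [-1, 3, -3], [0, 0, 1]], D = diag(-2, 3, 5), P⁻¹ = [[3, 2, 6], [1, 1, 3], [0, 0, 1]].
A⁴ = P·diag(16, 81, 625)·P⁻¹ = [[-114, -130, -390], [195, 211, -1242], [0, 0, 625]].
The requested entry is 195.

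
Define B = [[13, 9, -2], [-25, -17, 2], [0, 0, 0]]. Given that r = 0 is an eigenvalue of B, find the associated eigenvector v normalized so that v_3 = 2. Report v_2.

12

B = [[13, 9, -2], [-25, -17, 2], [0, 0, 0]].
Solving (B)v = 0 gives the eigenspace spanned by (-8, 12, 2).
With v_3 = 2, v = (-8, 12, 2), so v_2 = 12.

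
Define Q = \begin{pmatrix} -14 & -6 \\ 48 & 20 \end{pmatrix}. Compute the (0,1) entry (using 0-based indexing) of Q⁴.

Characteristic polynomial: λ^2 - 6λ + 8 = (λ - 4)(λ - 2), so the eigenvalues are 2, 4.
λ=2: eigenvector (3, -8).
λ=4: eigenvector (1, -3).
P = [[3, 1], [-8, -3]], D = diag(2, 4), P⁻¹ = [[3, 1], [-8, -3]].
Q⁴ = P·diag(16, 256)·P⁻¹ = [[-1904, -720], [5760, 2176]].
The requested entry is -720.

-720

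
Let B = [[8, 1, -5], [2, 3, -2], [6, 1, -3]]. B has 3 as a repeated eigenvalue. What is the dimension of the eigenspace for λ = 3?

B − 3I = [[5, 1, -5], [2, 0, -2], [6, 1, -6]].
This matrix has rank 2, so its null space has dimension 3 − 2 = 1.

1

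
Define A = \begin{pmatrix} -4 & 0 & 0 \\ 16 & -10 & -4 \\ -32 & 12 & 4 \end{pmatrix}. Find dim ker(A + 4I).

2

A + 4I = [[0, 0, 0], [16, -6, -4], [-32, 12, 8]].
This matrix has rank 1, so its null space has dimension 3 − 1 = 2.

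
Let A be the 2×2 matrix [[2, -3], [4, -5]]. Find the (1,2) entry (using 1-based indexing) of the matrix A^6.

189

Characteristic polynomial: λ^2 + 3λ + 2 = (λ + 1)(λ + 2), so the eigenvalues are -2, -1.
λ=-2: eigenvector (-3, -4).
λ=-1: eigenvector (1, 1).
P = [[-3, 1], [-4, 1]], D = diag(-2, -1), P⁻¹ = [[1, -1], [4, -3]].
A⁶ = P·diag(64, 1)·P⁻¹ = [[-188, 189], [-252, 253]].
The requested entry is 189.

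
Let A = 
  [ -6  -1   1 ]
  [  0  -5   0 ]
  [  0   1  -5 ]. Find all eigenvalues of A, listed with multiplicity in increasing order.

Characteristic polynomial: p(λ) = λ^3 + 16λ^2 + 85λ + 150 = (λ + 5)^2(λ + 6).
Roots (with multiplicity): -6, -5, -5.

-6, -5, -5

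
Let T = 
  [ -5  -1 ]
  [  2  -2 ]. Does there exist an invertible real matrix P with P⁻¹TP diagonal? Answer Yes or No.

Characteristic polynomial: p(λ) = λ^2 + 7λ + 12 = (λ + 3)(λ + 4).
All 2 eigenvalues are distinct, so T is diagonalizable.

Yes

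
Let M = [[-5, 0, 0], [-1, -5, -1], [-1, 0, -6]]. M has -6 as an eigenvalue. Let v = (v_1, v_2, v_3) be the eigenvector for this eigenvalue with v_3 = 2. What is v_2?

M + 6I = [[1, 0, 0], [-1, 1, -1], [-1, 0, 0]].
Solving (M + 6I)v = 0 gives the eigenspace spanned by (0, 2, 2).
With v_3 = 2, v = (0, 2, 2), so v_2 = 2.

2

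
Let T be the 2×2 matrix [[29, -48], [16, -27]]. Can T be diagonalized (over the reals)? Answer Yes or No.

Yes

Characteristic polynomial: p(μ) = μ^2 - 2μ - 15 = (μ - 5)(μ + 3).
All 2 eigenvalues are distinct, so T is diagonalizable.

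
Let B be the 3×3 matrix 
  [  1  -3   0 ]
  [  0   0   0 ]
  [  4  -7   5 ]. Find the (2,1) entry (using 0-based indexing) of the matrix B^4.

-1247

Characteristic polynomial: s^3 - 6s^2 + 5s = s(s - 5)(s - 1), so the eigenvalues are 0, 1, 5.
s=1: eigenvector (1, 0, -1).
s=5: eigenvector (0, 0, 1).
s=0: eigenvector (3, 1, -1).
P = [[1, 0, 3], [0, 0, 1], [-1, 1, -1]], D = diag(1, 5, 0), P⁻¹ = [[1, -3, 0], [1, -2, 1], [0, 1, 0]].
B⁴ = P·diag(1, 625, 0)·P⁻¹ = [[1, -3, 0], [0, 0, 0], [624, -1247, 625]].
The requested entry is -1247.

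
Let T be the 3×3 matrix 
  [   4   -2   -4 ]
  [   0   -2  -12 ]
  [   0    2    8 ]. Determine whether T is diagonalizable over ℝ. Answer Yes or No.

Yes

Characteristic polynomial: p(μ) = μ^3 - 10μ^2 + 32μ - 32 = (μ - 4)^2(μ - 2).
μ = 4 has algebraic multiplicity 2; rank(T − 4I) = 1, so geometric multiplicity = 2.
Every eigenvalue has geometric = algebraic multiplicity, so T is diagonalizable.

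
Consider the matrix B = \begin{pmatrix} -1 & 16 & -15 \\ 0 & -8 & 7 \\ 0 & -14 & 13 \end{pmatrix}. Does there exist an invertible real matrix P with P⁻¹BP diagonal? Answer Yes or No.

Characteristic polynomial: p(s) = s^3 - 4s^2 - 11s - 6 = (s - 6)(s + 1)^2.
s = -1 has algebraic multiplicity 2; rank(B + 1I) = 2, so geometric multiplicity = 1.
Geometric multiplicity < algebraic multiplicity, so B is not diagonalizable.

No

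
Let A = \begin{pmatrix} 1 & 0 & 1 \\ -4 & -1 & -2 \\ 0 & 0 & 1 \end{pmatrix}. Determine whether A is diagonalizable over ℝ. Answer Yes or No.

Characteristic polynomial: p(s) = s^3 - s^2 - s + 1 = (s - 1)^2(s + 1).
s = 1 has algebraic multiplicity 2; rank(A − 1I) = 2, so geometric multiplicity = 1.
Geometric multiplicity < algebraic multiplicity, so A is not diagonalizable.

No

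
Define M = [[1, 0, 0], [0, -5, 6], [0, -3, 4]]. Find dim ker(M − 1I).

M − 1I = [[0, 0, 0], [0, -6, 6], [0, -3, 3]].
This matrix has rank 1, so its null space has dimension 3 − 1 = 2.

2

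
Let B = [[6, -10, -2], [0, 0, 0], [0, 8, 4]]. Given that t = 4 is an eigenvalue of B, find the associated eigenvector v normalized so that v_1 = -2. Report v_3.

B − 4I = [[2, -10, -2], [0, -4, 0], [0, 8, 0]].
Solving (B − 4I)v = 0 gives the eigenspace spanned by (-2, 0, -2).
With v_1 = -2, v = (-2, 0, -2), so v_3 = -2.

-2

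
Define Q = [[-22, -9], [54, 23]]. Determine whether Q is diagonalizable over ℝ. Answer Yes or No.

Yes

Characteristic polynomial: p(t) = t^2 - t - 20 = (t - 5)(t + 4).
All 2 eigenvalues are distinct, so Q is diagonalizable.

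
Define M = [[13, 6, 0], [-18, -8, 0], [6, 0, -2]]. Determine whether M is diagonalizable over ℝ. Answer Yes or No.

Yes

Characteristic polynomial: p(t) = t^3 - 3t^2 - 6t + 8 = (t - 4)(t - 1)(t + 2).
All 3 eigenvalues are distinct, so M is diagonalizable.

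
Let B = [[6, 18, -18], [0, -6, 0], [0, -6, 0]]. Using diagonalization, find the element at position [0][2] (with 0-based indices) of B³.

-648

Characteristic polynomial: λ^3 - 36λ = λ(λ - 6)(λ + 6), so the eigenvalues are -6, 0, 6.
λ=6: eigenvector (1, 0, 0).
λ=-6: eigenvector (0, 1, 1).
λ=0: eigenvector (-3, 0, -1).
P = [[1, 0, -3], [0, 1, 0], [0, 1, -1]], D = diag(6, -6, 0), P⁻¹ = [[1, 3, -3], [0, 1, 0], [0, 1, -1]].
B³ = P·diag(216, -216, 0)·P⁻¹ = [[216, 648, -648], [0, -216, 0], [0, -216, 0]].
The requested entry is -648.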